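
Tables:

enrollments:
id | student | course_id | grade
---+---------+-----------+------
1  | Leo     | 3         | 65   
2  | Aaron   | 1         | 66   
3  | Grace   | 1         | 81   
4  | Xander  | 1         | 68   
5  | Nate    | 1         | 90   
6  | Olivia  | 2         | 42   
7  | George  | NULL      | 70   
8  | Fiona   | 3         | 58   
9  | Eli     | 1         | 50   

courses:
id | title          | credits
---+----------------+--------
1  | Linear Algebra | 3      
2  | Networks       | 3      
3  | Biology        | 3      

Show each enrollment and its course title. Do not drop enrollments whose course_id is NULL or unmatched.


LEFT JOIN keeps every row from enrollments (the left table); where course_id has no match in courses, the course columns become NULL. Walk through each enrollment:
  - enrollment 1 (Leo): course_id=3 -> matches Biology
  - enrollment 2 (Aaron): course_id=1 -> matches Linear Algebra
  - enrollment 3 (Grace): course_id=1 -> matches Linear Algebra
  - enrollment 4 (Xander): course_id=1 -> matches Linear Algebra
  - enrollment 5 (Nate): course_id=1 -> matches Linear Algebra
  - enrollment 6 (Olivia): course_id=2 -> matches Networks
  - enrollment 7 (George): course_id=NULL, no match -> kept with NULL
  - enrollment 8 (Fiona): course_id=3 -> matches Biology
  - enrollment 9 (Eli): course_id=1 -> matches Linear Algebra
All 9 rows appear; 1 has NULL course.

SQL:
SELECT a.student, b.title AS course
FROM enrollments a
LEFT JOIN courses b ON a.course_id = b.id

Result:
student | course        
--------+---------------
Leo     | Biology       
Aaron   | Linear Algebra
Grace   | Linear Algebra
Xander  | Linear Algebra
Nate    | Linear Algebra
Olivia  | Networks      
George  | NULL          
Fiona   | Biology       
Eli     | Linear Algebra


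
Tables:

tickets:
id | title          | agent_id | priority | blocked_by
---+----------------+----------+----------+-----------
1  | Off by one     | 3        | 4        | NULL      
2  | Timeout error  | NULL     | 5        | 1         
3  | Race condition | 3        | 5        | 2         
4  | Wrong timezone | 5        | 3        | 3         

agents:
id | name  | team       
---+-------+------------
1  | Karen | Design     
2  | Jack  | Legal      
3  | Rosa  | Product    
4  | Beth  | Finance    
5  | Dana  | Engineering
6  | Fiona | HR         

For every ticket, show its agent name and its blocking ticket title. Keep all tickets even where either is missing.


Two LEFT JOINs from the same base table tickets: one to agents via agent_id, one to tickets itself via blocked_by. Both are LEFT so every ticket is preserved.
Match against agents:
  - ticket 1 (Off by one): agent_id=3 -> matches Rosa
  - ticket 2 (Timeout error): agent_id=NULL, no match -> kept with NULL
  - ticket 3 (Race condition): agent_id=3 -> matches Rosa
  - ticket 4 (Wrong timezone): agent_id=5 -> matches Dana
Match against tickets (self):
  - ticket 1 (Off by one): blocked_by=NULL -> NULL
  - ticket 2 (Timeout error): blocked_by=1 -> Off by one
  - ticket 3 (Race condition): blocked_by=2 -> Timeout error
  - ticket 4 (Wrong timezone): blocked_by=3 -> Race condition

SQL:
SELECT a.title, b.name AS agent, c.title AS blocked_by
FROM tickets a
LEFT JOIN agents b ON a.agent_id = b.id
LEFT JOIN tickets c ON a.blocked_by = c.id

Result:
title          | agent | blocked_by    
---------------+-------+---------------
Off by one     | Rosa  | NULL          
Timeout error  | NULL  | Off by one    
Race condition | Rosa  | Timeout error 
Wrong timezone | Dana  | Race condition


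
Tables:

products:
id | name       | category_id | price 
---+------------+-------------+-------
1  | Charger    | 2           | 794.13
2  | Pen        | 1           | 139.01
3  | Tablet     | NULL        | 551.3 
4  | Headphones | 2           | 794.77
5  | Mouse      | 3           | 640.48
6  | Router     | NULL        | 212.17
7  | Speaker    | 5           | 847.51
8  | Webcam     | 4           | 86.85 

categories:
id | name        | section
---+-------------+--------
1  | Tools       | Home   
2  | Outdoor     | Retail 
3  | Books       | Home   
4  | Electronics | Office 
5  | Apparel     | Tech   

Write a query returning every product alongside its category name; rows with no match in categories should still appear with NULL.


LEFT JOIN keeps every row from products (the left table); where category_id has no match in categories, the category columns become NULL. Walk through each product:
  - product 1 (Charger): category_id=2 -> matches Outdoor
  - product 2 (Pen): category_id=1 -> matches Tools
  - product 3 (Tablet): category_id=NULL, no match -> kept with NULL
  - product 4 (Headphones): category_id=2 -> matches Outdoor
  - product 5 (Mouse): category_id=3 -> matches Books
  - product 6 (Router): category_id=NULL, no match -> kept with NULL
  - product 7 (Speaker): category_id=5 -> matches Apparel
  - product 8 (Webcam): category_id=4 -> matches Electronics
All 8 rows appear; 2 have NULL category.

SQL:
SELECT a.name, b.name AS category
FROM products a
LEFT JOIN categories b ON a.category_id = b.id

Result:
name       | category   
-----------+------------
Charger    | Outdoor    
Pen        | Tools      
Tablet     | NULL       
Headphones | Outdoor    
Mouse      | Books      
Router     | NULL       
Speaker    | Apparel    
Webcam     | Electronics


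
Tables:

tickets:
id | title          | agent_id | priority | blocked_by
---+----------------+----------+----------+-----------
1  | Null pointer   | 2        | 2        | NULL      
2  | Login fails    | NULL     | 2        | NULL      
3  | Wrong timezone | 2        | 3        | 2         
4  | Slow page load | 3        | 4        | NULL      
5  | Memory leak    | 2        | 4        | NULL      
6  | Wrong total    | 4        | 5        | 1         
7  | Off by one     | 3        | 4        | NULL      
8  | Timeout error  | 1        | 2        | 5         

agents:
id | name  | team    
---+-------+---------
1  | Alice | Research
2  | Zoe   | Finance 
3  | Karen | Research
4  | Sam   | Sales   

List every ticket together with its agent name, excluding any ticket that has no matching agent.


INNER JOIN keeps only tickets rows whose agent_id matches an id in agents. Walk through each ticket:
  - ticket 1 (Null pointer): agent_id=2 -> matches Zoe
  - ticket 2 (Login fails): agent_id=NULL, no match -> dropped
  - ticket 3 (Wrong timezone): agent_id=2 -> matches Zoe
  - ticket 4 (Slow page load): agent_id=3 -> matches Karen
  - ticket 5 (Memory leak): agent_id=2 -> matches Zoe
  - ticket 6 (Wrong total): agent_id=4 -> matches Sam
  - ticket 7 (Off by one): agent_id=3 -> matches Karen
  - ticket 8 (Timeout error): agent_id=1 -> matches Alice
So 1 of 8 rows is dropped.

SQL:
SELECT a.title, b.name AS agent
FROM tickets a
INNER JOIN agents b ON a.agent_id = b.id

Result:
title          | agent
---------------+------
Null pointer   | Zoe  
Wrong timezone | Zoe  
Slow page load | Karen
Memory leak    | Zoe  
Wrong total    | Sam  
Off by one     | Karen
Timeout error  | Alice


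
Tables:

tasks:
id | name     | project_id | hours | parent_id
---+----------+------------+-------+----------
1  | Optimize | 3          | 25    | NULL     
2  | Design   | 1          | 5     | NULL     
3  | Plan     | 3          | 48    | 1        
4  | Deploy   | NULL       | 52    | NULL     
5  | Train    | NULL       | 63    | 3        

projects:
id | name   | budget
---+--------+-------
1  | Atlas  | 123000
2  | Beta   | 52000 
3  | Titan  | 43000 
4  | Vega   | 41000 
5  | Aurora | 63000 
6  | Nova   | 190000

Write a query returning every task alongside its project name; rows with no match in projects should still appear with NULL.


LEFT JOIN keeps every row from tasks (the left table); where project_id has no match in projects, the project columns become NULL. Walk through each task:
  - task 1 (Optimize): project_id=3 -> matches Titan
  - task 2 (Design): project_id=1 -> matches Atlas
  - task 3 (Plan): project_id=3 -> matches Titan
  - task 4 (Deploy): project_id=NULL, no match -> kept with NULL
  - task 5 (Train): project_id=NULL, no match -> kept with NULL
All 5 rows appear; 2 have NULL project.

SQL:
SELECT a.name, b.name AS project
FROM tasks a
LEFT JOIN projects b ON a.project_id = b.id

Result:
name     | project
---------+--------
Optimize | Titan  
Design   | Atlas  
Plan     | Titan  
Deploy   | NULL   
Train    | NULL   


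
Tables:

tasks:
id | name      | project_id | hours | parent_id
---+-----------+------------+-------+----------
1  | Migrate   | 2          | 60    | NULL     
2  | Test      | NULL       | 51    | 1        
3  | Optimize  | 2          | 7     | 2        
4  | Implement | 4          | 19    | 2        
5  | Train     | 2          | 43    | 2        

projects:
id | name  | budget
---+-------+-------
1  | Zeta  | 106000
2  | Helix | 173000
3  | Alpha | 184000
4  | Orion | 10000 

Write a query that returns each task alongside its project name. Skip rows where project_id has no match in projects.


INNER JOIN keeps only tasks rows whose project_id matches an id in projects. Walk through each task:
  - task 1 (Migrate): project_id=2 -> matches Helix
  - task 2 (Test): project_id=NULL, no match -> dropped
  - task 3 (Optimize): project_id=2 -> matches Helix
  - task 4 (Implement): project_id=4 -> matches Orion
  - task 5 (Train): project_id=2 -> matches Helix
So 1 of 5 rows is dropped.

SQL:
SELECT a.name, b.name AS project
FROM tasks a
INNER JOIN projects b ON a.project_id = b.id

Result:
name      | project
----------+--------
Migrate   | Helix  
Optimize  | Helix  
Implement | Orion  
Train     | Helix  


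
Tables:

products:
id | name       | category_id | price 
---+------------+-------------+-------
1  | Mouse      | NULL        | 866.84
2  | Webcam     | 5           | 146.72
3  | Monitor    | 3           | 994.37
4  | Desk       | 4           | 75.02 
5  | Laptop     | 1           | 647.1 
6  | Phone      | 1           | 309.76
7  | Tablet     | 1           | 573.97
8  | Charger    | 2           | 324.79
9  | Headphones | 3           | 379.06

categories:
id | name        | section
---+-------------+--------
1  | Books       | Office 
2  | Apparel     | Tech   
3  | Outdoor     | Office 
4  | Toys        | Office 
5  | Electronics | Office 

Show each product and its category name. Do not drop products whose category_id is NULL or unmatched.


LEFT JOIN keeps every row from products (the left table); where category_id has no match in categories, the category columns become NULL. Walk through each product:
  - product 1 (Mouse): category_id=NULL, no match -> kept with NULL
  - product 2 (Webcam): category_id=5 -> matches Electronics
  - product 3 (Monitor): category_id=3 -> matches Outdoor
  - product 4 (Desk): category_id=4 -> matches Toys
  - product 5 (Laptop): category_id=1 -> matches Books
  - product 6 (Phone): category_id=1 -> matches Books
  - product 7 (Tablet): category_id=1 -> matches Books
  - product 8 (Charger): category_id=2 -> matches Apparel
  - product 9 (Headphones): category_id=3 -> matches Outdoor
All 9 rows appear; 1 has NULL category.

SQL:
SELECT a.name, b.name AS category
FROM products a
LEFT JOIN categories b ON a.category_id = b.id

Result:
name       | category   
-----------+------------
Mouse      | NULL       
Webcam     | Electronics
Monitor    | Outdoor    
Desk       | Toys       
Laptop     | Books      
Phone      | Books      
Tablet     | Books      
Charger    | Apparel    
Headphones | Outdoor    


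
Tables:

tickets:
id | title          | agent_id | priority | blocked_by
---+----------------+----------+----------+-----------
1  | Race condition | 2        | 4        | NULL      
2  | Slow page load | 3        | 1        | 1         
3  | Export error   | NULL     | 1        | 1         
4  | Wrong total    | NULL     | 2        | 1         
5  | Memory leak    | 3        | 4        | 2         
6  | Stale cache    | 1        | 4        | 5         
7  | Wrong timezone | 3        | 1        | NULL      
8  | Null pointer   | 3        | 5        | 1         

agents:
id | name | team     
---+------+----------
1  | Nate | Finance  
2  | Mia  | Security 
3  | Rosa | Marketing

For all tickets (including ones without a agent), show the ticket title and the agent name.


LEFT JOIN keeps every row from tickets (the left table); where agent_id has no match in agents, the agent columns become NULL. Walk through each ticket:
  - ticket 1 (Race condition): agent_id=2 -> matches Mia
  - ticket 2 (Slow page load): agent_id=3 -> matches Rosa
  - ticket 3 (Export error): agent_id=NULL, no match -> kept with NULL
  - ticket 4 (Wrong total): agent_id=NULL, no match -> kept with NULL
  - ticket 5 (Memory leak): agent_id=3 -> matches Rosa
  - ticket 6 (Stale cache): agent_id=1 -> matches Nate
  - ticket 7 (Wrong timezone): agent_id=3 -> matches Rosa
  - ticket 8 (Null pointer): agent_id=3 -> matches Rosa
All 8 rows appear; 2 have NULL agent.

SQL:
SELECT a.title, b.name AS agent
FROM tickets a
LEFT JOIN agents b ON a.agent_id = b.id

Result:
title          | agent
---------------+------
Race condition | Mia  
Slow page load | Rosa 
Export error   | NULL 
Wrong total    | NULL 
Memory leak    | Rosa 
Stale cache    | Nate 
Wrong timezone | Rosa 
Null pointer   | Rosa 


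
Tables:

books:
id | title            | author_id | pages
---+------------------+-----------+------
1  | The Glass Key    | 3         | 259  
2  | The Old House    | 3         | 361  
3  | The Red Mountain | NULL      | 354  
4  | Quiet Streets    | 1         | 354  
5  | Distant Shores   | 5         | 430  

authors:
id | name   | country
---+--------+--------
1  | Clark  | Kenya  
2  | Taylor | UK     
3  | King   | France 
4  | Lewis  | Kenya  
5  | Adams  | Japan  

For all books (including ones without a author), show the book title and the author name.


LEFT JOIN keeps every row from books (the left table); where author_id has no match in authors, the author columns become NULL. Walk through each book:
  - book 1 (The Glass Key): author_id=3 -> matches King
  - book 2 (The Old House): author_id=3 -> matches King
  - book 3 (The Red Mountain): author_id=NULL, no match -> kept with NULL
  - book 4 (Quiet Streets): author_id=1 -> matches Clark
  - book 5 (Distant Shores): author_id=5 -> matches Adams
All 5 rows appear; 1 has NULL author.

SQL:
SELECT a.title, b.name AS author
FROM books a
LEFT JOIN authors b ON a.author_id = b.id

Result:
title            | author
-----------------+-------
The Glass Key    | King  
The Old House    | King  
The Red Mountain | NULL  
Quiet Streets    | Clark 
Distant Shores   | Adams 


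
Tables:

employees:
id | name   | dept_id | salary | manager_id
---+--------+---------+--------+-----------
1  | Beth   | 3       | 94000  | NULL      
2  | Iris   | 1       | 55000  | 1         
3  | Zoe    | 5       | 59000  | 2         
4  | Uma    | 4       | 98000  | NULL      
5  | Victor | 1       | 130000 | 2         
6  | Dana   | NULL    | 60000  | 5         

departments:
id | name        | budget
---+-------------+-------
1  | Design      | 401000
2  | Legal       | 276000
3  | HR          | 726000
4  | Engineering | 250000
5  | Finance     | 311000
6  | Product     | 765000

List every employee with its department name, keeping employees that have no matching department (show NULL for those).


LEFT JOIN keeps every row from employees (the left table); where dept_id has no match in departments, the department columns become NULL. Walk through each employee:
  - employee 1 (Beth): dept_id=3 -> matches HR
  - employee 2 (Iris): dept_id=1 -> matches Design
  - employee 3 (Zoe): dept_id=5 -> matches Finance
  - employee 4 (Uma): dept_id=4 -> matches Engineering
  - employee 5 (Victor): dept_id=1 -> matches Design
  - employee 6 (Dana): dept_id=NULL, no match -> kept with NULL
All 6 rows appear; 1 has NULL department.

SQL:
SELECT a.name, b.name AS department
FROM employees a
LEFT JOIN departments b ON a.dept_id = b.id

Result:
name   | department 
-------+------------
Beth   | HR         
Iris   | Design     
Zoe    | Finance    
Uma    | Engineering
Victor | Design     
Dana   | NULL       


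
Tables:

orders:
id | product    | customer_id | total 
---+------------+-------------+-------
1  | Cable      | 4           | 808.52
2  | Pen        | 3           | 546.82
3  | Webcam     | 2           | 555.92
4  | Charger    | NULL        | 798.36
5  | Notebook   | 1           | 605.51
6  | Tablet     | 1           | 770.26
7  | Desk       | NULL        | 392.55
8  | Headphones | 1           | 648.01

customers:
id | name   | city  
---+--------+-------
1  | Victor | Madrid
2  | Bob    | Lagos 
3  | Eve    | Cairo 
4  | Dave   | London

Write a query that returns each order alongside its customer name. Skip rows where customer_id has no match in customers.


INNER JOIN keeps only orders rows whose customer_id matches an id in customers. Walk through each order:
  - order 1 (Cable): customer_id=4 -> matches Dave
  - order 2 (Pen): customer_id=3 -> matches Eve
  - order 3 (Webcam): customer_id=2 -> matches Bob
  - order 4 (Charger): customer_id=NULL, no match -> dropped
  - order 5 (Notebook): customer_id=1 -> matches Victor
  - order 6 (Tablet): customer_id=1 -> matches Victor
  - order 7 (Desk): customer_id=NULL, no match -> dropped
  - order 8 (Headphones): customer_id=1 -> matches Victor
So 2 of 8 rows are dropped.

SQL:
SELECT a.product, b.name AS customer
FROM orders a
INNER JOIN customers b ON a.customer_id = b.id

Result:
product    | customer
-----------+---------
Cable      | Dave    
Pen        | Eve     
Webcam     | Bob     
Notebook   | Victor  
Tablet     | Victor  
Headphones | Victor  


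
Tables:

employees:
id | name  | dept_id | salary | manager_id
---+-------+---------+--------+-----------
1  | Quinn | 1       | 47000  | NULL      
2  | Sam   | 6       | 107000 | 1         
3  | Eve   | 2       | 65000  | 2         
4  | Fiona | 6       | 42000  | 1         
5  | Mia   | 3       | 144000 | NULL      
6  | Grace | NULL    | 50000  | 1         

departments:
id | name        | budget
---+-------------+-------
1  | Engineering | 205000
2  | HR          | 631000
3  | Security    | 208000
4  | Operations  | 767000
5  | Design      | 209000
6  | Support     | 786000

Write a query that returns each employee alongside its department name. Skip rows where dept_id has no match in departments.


INNER JOIN keeps only employees rows whose dept_id matches an id in departments. Walk through each employee:
  - employee 1 (Quinn): dept_id=1 -> matches Engineering
  - employee 2 (Sam): dept_id=6 -> matches Support
  - employee 3 (Eve): dept_id=2 -> matches HR
  - employee 4 (Fiona): dept_id=6 -> matches Support
  - employee 5 (Mia): dept_id=3 -> matches Security
  - employee 6 (Grace): dept_id=NULL, no match -> dropped
So 1 of 6 rows is dropped.

SQL:
SELECT a.name, b.name AS department
FROM employees a
INNER JOIN departments b ON a.dept_id = b.id

Result:
name  | department 
------+------------
Quinn | Engineering
Sam   | Support    
Eve   | HR         
Fiona | Support    
Mia   | Security   


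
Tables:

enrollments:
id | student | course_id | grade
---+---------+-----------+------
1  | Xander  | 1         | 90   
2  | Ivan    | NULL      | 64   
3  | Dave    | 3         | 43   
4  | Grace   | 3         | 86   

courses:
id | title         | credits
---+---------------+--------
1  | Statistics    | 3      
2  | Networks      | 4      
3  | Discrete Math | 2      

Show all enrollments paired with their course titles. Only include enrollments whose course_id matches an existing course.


INNER JOIN keeps only enrollments rows whose course_id matches an id in courses. Walk through each enrollment:
  - enrollment 1 (Xander): course_id=1 -> matches Statistics
  - enrollment 2 (Ivan): course_id=NULL, no match -> dropped
  - enrollment 3 (Dave): course_id=3 -> matches Discrete Math
  - enrollment 4 (Grace): course_id=3 -> matches Discrete Math
So 1 of 4 rows is dropped.

SQL:
SELECT a.student, b.title AS course
FROM enrollments a
INNER JOIN courses b ON a.course_id = b.id

Result:
student | course       
--------+--------------
Xander  | Statistics   
Dave    | Discrete Math
Grace   | Discrete Math


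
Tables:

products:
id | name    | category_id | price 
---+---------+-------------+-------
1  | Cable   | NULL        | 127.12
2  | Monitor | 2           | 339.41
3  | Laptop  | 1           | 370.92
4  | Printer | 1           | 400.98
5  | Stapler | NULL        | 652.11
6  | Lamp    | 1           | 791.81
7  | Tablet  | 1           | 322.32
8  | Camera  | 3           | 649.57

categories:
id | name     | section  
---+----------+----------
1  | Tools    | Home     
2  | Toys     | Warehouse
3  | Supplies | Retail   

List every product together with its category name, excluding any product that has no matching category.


INNER JOIN keeps only products rows whose category_id matches an id in categories. Walk through each product:
  - product 1 (Cable): category_id=NULL, no match -> dropped
  - product 2 (Monitor): category_id=2 -> matches Toys
  - product 3 (Laptop): category_id=1 -> matches Tools
  - product 4 (Printer): category_id=1 -> matches Tools
  - product 5 (Stapler): category_id=NULL, no match -> dropped
  - product 6 (Lamp): category_id=1 -> matches Tools
  - product 7 (Tablet): category_id=1 -> matches Tools
  - product 8 (Camera): category_id=3 -> matches Supplies
So 2 of 8 rows are dropped.

SQL:
SELECT a.name, b.name AS category
FROM products a
INNER JOIN categories b ON a.category_id = b.id

Result:
name    | category
--------+---------
Monitor | Toys    
Laptop  | Tools   
Printer | Tools   
Lamp    | Tools   
Tablet  | Tools   
Camera  | Supplies


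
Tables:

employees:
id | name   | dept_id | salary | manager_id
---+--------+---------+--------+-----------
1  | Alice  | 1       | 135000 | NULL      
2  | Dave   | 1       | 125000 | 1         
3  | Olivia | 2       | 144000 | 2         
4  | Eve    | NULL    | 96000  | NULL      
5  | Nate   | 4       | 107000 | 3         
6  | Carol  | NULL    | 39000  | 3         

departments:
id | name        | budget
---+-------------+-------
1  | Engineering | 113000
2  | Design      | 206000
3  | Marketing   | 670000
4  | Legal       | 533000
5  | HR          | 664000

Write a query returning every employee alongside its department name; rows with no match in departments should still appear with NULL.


LEFT JOIN keeps every row from employees (the left table); where dept_id has no match in departments, the department columns become NULL. Walk through each employee:
  - employee 1 (Alice): dept_id=1 -> matches Engineering
  - employee 2 (Dave): dept_id=1 -> matches Engineering
  - employee 3 (Olivia): dept_id=2 -> matches Design
  - employee 4 (Eve): dept_id=NULL, no match -> kept with NULL
  - employee 5 (Nate): dept_id=4 -> matches Legal
  - employee 6 (Carol): dept_id=NULL, no match -> kept with NULL
All 6 rows appear; 2 have NULL department.

SQL:
SELECT a.name, b.name AS department
FROM employees a
LEFT JOIN departments b ON a.dept_id = b.id

Result:
name   | department 
-------+------------
Alice  | Engineering
Dave   | Engineering
Olivia | Design     
Eve    | NULL       
Nate   | Legal      
Carol  | NULL       


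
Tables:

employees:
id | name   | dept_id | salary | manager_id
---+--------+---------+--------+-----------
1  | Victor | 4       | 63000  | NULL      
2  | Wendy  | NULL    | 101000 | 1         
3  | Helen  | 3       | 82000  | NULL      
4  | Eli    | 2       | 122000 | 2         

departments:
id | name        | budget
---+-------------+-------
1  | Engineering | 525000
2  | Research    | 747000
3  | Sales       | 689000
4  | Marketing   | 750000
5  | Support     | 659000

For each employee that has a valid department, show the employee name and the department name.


INNER JOIN keeps only employees rows whose dept_id matches an id in departments. Walk through each employee:
  - employee 1 (Victor): dept_id=4 -> matches Marketing
  - employee 2 (Wendy): dept_id=NULL, no match -> dropped
  - employee 3 (Helen): dept_id=3 -> matches Sales
  - employee 4 (Eli): dept_id=2 -> matches Research
So 1 of 4 rows is dropped.

SQL:
SELECT a.name, b.name AS department
FROM employees a
INNER JOIN departments b ON a.dept_id = b.id

Result:
name   | department
-------+-----------
Victor | Marketing 
Helen  | Sales     
Eli    | Research  


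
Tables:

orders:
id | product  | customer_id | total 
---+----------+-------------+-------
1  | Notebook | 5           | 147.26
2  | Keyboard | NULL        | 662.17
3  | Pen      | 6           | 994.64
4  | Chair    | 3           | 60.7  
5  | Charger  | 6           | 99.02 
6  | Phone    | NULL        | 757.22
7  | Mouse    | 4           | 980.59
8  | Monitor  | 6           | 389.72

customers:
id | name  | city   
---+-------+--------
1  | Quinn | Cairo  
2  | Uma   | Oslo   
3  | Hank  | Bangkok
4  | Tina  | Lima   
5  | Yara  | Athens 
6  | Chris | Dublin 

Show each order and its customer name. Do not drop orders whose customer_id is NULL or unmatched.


LEFT JOIN keeps every row from orders (the left table); where customer_id has no match in customers, the customer columns become NULL. Walk through each order:
  - order 1 (Notebook): customer_id=5 -> matches Yara
  - order 2 (Keyboard): customer_id=NULL, no match -> kept with NULL
  - order 3 (Pen): customer_id=6 -> matches Chris
  - order 4 (Chair): customer_id=3 -> matches Hank
  - order 5 (Charger): customer_id=6 -> matches Chris
  - order 6 (Phone): customer_id=NULL, no match -> kept with NULL
  - order 7 (Mouse): customer_id=4 -> matches Tina
  - order 8 (Monitor): customer_id=6 -> matches Chris
All 8 rows appear; 2 have NULL customer.

SQL:
SELECT a.product, b.name AS customer
FROM orders a
LEFT JOIN customers b ON a.customer_id = b.id

Result:
product  | customer
---------+---------
Notebook | Yara    
Keyboard | NULL    
Pen      | Chris   
Chair    | Hank    
Charger  | Chris   
Phone    | NULL    
Mouse    | Tina    
Monitor  | Chris   


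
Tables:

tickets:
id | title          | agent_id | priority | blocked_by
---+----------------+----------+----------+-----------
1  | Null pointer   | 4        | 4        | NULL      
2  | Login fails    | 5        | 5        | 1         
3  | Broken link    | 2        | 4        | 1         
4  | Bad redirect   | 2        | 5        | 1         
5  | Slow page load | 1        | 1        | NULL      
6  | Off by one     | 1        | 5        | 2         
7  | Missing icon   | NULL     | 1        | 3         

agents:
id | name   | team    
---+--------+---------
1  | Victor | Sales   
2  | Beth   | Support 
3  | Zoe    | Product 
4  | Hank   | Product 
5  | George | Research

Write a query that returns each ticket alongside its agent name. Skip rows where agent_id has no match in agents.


INNER JOIN keeps only tickets rows whose agent_id matches an id in agents. Walk through each ticket:
  - ticket 1 (Null pointer): agent_id=4 -> matches Hank
  - ticket 2 (Login fails): agent_id=5 -> matches George
  - ticket 3 (Broken link): agent_id=2 -> matches Beth
  - ticket 4 (Bad redirect): agent_id=2 -> matches Beth
  - ticket 5 (Slow page load): agent_id=1 -> matches Victor
  - ticket 6 (Off by one): agent_id=1 -> matches Victor
  - ticket 7 (Missing icon): agent_id=NULL, no match -> dropped
So 1 of 7 rows is dropped.

SQL:
SELECT a.title, b.name AS agent
FROM tickets a
INNER JOIN agents b ON a.agent_id = b.id

Result:
title          | agent 
---------------+-------
Null pointer   | Hank  
Login fails    | George
Broken link    | Beth  
Bad redirect   | Beth  
Slow page load | Victor
Off by one     | Victor


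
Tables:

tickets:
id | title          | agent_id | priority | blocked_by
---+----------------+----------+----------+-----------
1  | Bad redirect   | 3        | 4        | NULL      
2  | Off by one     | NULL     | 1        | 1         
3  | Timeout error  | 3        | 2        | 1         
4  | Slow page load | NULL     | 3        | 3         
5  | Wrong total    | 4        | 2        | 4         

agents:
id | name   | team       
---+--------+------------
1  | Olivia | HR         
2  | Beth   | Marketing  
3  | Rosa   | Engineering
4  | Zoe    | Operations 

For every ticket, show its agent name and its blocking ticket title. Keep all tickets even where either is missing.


Two LEFT JOINs from the same base table tickets: one to agents via agent_id, one to tickets itself via blocked_by. Both are LEFT so every ticket is preserved.
Match against agents:
  - ticket 1 (Bad redirect): agent_id=3 -> matches Rosa
  - ticket 2 (Off by one): agent_id=NULL, no match -> kept with NULL
  - ticket 3 (Timeout error): agent_id=3 -> matches Rosa
  - ticket 4 (Slow page load): agent_id=NULL, no match -> kept with NULL
  - ticket 5 (Wrong total): agent_id=4 -> matches Zoe
Match against tickets (self):
  - ticket 1 (Bad redirect): blocked_by=NULL -> NULL
  - ticket 2 (Off by one): blocked_by=1 -> Bad redirect
  - ticket 3 (Timeout error): blocked_by=1 -> Bad redirect
  - ticket 4 (Slow page load): blocked_by=3 -> Timeout error
  - ticket 5 (Wrong total): blocked_by=4 -> Slow page load

SQL:
SELECT a.title, b.name AS agent, c.title AS blocked_by
FROM tickets a
LEFT JOIN agents b ON a.agent_id = b.id
LEFT JOIN tickets c ON a.blocked_by = c.id

Result:
title          | agent | blocked_by    
---------------+-------+---------------
Bad redirect   | Rosa  | NULL          
Off by one     | NULL  | Bad redirect  
Timeout error  | Rosa  | Bad redirect  
Slow page load | NULL  | Timeout error 
Wrong total    | Zoe   | Slow page load


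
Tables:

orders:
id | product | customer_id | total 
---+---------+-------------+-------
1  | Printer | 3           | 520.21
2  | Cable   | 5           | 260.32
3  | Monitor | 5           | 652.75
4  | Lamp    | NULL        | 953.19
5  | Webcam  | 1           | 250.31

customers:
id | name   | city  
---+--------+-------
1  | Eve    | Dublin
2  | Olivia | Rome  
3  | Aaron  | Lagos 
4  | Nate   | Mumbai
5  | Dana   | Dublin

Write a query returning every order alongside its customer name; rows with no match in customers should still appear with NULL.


LEFT JOIN keeps every row from orders (the left table); where customer_id has no match in customers, the customer columns become NULL. Walk through each order:
  - order 1 (Printer): customer_id=3 -> matches Aaron
  - order 2 (Cable): customer_id=5 -> matches Dana
  - order 3 (Monitor): customer_id=5 -> matches Dana
  - order 4 (Lamp): customer_id=NULL, no match -> kept with NULL
  - order 5 (Webcam): customer_id=1 -> matches Eve
All 5 rows appear; 1 has NULL customer.

SQL:
SELECT a.product, b.name AS customer
FROM orders a
LEFT JOIN customers b ON a.customer_id = b.id

Result:
product | customer
--------+---------
Printer | Aaron   
Cable   | Dana    
Monitor | Dana    
Lamp    | NULL    
Webcam  | Eve     


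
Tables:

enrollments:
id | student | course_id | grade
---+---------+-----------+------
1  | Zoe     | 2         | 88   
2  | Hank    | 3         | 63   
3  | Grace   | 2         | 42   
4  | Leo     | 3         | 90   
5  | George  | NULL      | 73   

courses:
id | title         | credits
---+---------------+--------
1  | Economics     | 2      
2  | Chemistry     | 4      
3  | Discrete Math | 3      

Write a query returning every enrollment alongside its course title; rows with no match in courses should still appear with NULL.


LEFT JOIN keeps every row from enrollments (the left table); where course_id has no match in courses, the course columns become NULL. Walk through each enrollment:
  - enrollment 1 (Zoe): course_id=2 -> matches Chemistry
  - enrollment 2 (Hank): course_id=3 -> matches Discrete Math
  - enrollment 3 (Grace): course_id=2 -> matches Chemistry
  - enrollment 4 (Leo): course_id=3 -> matches Discrete Math
  - enrollment 5 (George): course_id=NULL, no match -> kept with NULL
All 5 rows appear; 1 has NULL course.

SQL:
SELECT a.student, b.title AS course
FROM enrollments a
LEFT JOIN courses b ON a.course_id = b.id

Result:
student | course       
--------+--------------
Zoe     | Chemistry    
Hank    | Discrete Math
Grace   | Chemistry    
Leo     | Discrete Math
George  | NULL         


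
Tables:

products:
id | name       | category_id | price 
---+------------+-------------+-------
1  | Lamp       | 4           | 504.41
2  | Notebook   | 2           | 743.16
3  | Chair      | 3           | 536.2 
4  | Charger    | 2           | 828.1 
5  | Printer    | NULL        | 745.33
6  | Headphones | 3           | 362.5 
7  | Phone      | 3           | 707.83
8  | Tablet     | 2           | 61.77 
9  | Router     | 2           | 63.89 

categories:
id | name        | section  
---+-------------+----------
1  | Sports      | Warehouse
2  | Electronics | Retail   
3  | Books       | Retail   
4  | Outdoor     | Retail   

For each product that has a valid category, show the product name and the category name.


INNER JOIN keeps only products rows whose category_id matches an id in categories. Walk through each product:
  - product 1 (Lamp): category_id=4 -> matches Outdoor
  - product 2 (Notebook): category_id=2 -> matches Electronics
  - product 3 (Chair): category_id=3 -> matches Books
  - product 4 (Charger): category_id=2 -> matches Electronics
  - product 5 (Printer): category_id=NULL, no match -> dropped
  - product 6 (Headphones): category_id=3 -> matches Books
  - product 7 (Phone): category_id=3 -> matches Books
  - product 8 (Tablet): category_id=2 -> matches Electronics
  - product 9 (Router): category_id=2 -> matches Electronics
So 1 of 9 rows is dropped.

SQL:
SELECT a.name, b.name AS category
FROM products a
INNER JOIN categories b ON a.category_id = b.id

Result:
name       | category   
-----------+------------
Lamp       | Outdoor    
Notebook   | Electronics
Chair      | Books      
Charger    | Electronics
Headphones | Books      
Phone      | Books      
Tablet     | Electronics
Router     | Electronics


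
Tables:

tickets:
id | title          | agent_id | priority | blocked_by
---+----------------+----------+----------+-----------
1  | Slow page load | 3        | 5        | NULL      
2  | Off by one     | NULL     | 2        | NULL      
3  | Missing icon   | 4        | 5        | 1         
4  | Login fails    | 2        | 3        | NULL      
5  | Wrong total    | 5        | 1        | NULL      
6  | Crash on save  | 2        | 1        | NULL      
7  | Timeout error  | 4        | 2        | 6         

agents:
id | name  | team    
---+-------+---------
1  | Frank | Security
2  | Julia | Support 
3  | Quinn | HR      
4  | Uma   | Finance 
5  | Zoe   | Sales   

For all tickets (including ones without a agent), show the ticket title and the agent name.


LEFT JOIN keeps every row from tickets (the left table); where agent_id has no match in agents, the agent columns become NULL. Walk through each ticket:
  - ticket 1 (Slow page load): agent_id=3 -> matches Quinn
  - ticket 2 (Off by one): agent_id=NULL, no match -> kept with NULL
  - ticket 3 (Missing icon): agent_id=4 -> matches Uma
  - ticket 4 (Login fails): agent_id=2 -> matches Julia
  - ticket 5 (Wrong total): agent_id=5 -> matches Zoe
  - ticket 6 (Crash on save): agent_id=2 -> matches Julia
  - ticket 7 (Timeout error): agent_id=4 -> matches Uma
All 7 rows appear; 1 has NULL agent.

SQL:
SELECT a.title, b.name AS agent
FROM tickets a
LEFT JOIN agents b ON a.agent_id = b.id

Result:
title          | agent
---------------+------
Slow page load | Quinn
Off by one     | NULL 
Missing icon   | Uma  
Login fails    | Julia
Wrong total    | Zoe  
Crash on save  | Julia
Timeout error  | Uma  


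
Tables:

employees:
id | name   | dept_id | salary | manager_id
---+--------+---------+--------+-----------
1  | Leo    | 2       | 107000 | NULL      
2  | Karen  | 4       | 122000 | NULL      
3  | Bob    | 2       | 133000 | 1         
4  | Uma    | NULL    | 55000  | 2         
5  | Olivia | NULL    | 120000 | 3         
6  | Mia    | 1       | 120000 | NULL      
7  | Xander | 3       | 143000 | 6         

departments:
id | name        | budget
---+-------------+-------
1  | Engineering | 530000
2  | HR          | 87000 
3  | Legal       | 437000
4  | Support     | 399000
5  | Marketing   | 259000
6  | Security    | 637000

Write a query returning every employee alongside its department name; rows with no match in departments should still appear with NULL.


LEFT JOIN keeps every row from employees (the left table); where dept_id has no match in departments, the department columns become NULL. Walk through each employee:
  - employee 1 (Leo): dept_id=2 -> matches HR
  - employee 2 (Karen): dept_id=4 -> matches Support
  - employee 3 (Bob): dept_id=2 -> matches HR
  - employee 4 (Uma): dept_id=NULL, no match -> kept with NULL
  - employee 5 (Olivia): dept_id=NULL, no match -> kept with NULL
  - employee 6 (Mia): dept_id=1 -> matches Engineering
  - employee 7 (Xander): dept_id=3 -> matches Legal
All 7 rows appear; 2 have NULL department.

SQL:
SELECT a.name, b.name AS department
FROM employees a
LEFT JOIN departments b ON a.dept_id = b.id

Result:
name   | department 
-------+------------
Leo    | HR         
Karen  | Support    
Bob    | HR         
Uma    | NULL       
Olivia | NULL       
Mia    | Engineering
Xander | Legal      


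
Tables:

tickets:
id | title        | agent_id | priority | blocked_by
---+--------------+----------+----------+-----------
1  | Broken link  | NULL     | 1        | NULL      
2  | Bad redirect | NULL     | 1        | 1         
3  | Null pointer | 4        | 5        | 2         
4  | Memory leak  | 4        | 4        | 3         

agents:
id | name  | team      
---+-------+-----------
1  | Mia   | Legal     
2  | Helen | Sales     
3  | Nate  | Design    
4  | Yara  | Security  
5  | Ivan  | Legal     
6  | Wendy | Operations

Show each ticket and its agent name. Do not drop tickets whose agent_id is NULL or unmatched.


LEFT JOIN keeps every row from tickets (the left table); where agent_id has no match in agents, the agent columns become NULL. Walk through each ticket:
  - ticket 1 (Broken link): agent_id=NULL, no match -> kept with NULL
  - ticket 2 (Bad redirect): agent_id=NULL, no match -> kept with NULL
  - ticket 3 (Null pointer): agent_id=4 -> matches Yara
  - ticket 4 (Memory leak): agent_id=4 -> matches Yara
All 4 rows appear; 2 have NULL agent.

SQL:
SELECT a.title, b.name AS agent
FROM tickets a
LEFT JOIN agents b ON a.agent_id = b.id

Result:
title        | agent
-------------+------
Broken link  | NULL 
Bad redirect | NULL 
Null pointer | Yara 
Memory leak  | Yara 


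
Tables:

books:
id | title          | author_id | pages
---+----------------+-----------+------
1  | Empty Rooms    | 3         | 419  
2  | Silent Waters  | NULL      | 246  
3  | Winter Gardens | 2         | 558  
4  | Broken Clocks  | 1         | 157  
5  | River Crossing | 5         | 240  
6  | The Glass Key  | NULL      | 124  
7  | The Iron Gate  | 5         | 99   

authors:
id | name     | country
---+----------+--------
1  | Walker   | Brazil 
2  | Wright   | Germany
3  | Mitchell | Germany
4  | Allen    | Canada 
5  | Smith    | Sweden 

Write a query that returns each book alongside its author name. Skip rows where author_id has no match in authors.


INNER JOIN keeps only books rows whose author_id matches an id in authors. Walk through each book:
  - book 1 (Empty Rooms): author_id=3 -> matches Mitchell
  - book 2 (Silent Waters): author_id=NULL, no match -> dropped
  - book 3 (Winter Gardens): author_id=2 -> matches Wright
  - book 4 (Broken Clocks): author_id=1 -> matches Walker
  - book 5 (River Crossing): author_id=5 -> matches Smith
  - book 6 (The Glass Key): author_id=NULL, no match -> dropped
  - book 7 (The Iron Gate): author_id=5 -> matches Smith
So 2 of 7 rows are dropped.

SQL:
SELECT a.title, b.name AS author
FROM books a
INNER JOIN authors b ON a.author_id = b.id

Result:
title          | author  
---------------+---------
Empty Rooms    | Mitchell
Winter Gardens | Wright  
Broken Clocks  | Walker  
River Crossing | Smith   
The Iron Gate  | Smith   


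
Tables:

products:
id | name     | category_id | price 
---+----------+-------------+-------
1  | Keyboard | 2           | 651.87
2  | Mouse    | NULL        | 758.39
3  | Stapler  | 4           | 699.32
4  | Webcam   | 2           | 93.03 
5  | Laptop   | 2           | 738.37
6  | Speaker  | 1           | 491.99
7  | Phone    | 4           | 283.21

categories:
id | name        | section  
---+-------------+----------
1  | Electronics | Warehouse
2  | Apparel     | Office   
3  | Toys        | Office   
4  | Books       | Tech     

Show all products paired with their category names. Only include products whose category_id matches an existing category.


INNER JOIN keeps only products rows whose category_id matches an id in categories. Walk through each product:
  - product 1 (Keyboard): category_id=2 -> matches Apparel
  - product 2 (Mouse): category_id=NULL, no match -> dropped
  - product 3 (Stapler): category_id=4 -> matches Books
  - product 4 (Webcam): category_id=2 -> matches Apparel
  - product 5 (Laptop): category_id=2 -> matches Apparel
  - product 6 (Speaker): category_id=1 -> matches Electronics
  - product 7 (Phone): category_id=4 -> matches Books
So 1 of 7 rows is dropped.

SQL:
SELECT a.name, b.name AS category
FROM products a
INNER JOIN categories b ON a.category_id = b.id

Result:
name     | category   
---------+------------
Keyboard | Apparel    
Stapler  | Books      
Webcam   | Apparel    
Laptop   | Apparel    
Speaker  | Electronics
Phone    | Books      
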